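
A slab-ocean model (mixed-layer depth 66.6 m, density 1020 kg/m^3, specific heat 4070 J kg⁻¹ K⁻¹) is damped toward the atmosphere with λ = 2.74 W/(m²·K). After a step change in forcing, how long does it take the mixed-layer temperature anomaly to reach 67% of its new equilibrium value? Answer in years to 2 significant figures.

Areal heat capacity C = ρ c_p D = 1020 × 4070 × 66.6 = 2.76×10^8 J m⁻² K⁻¹.
τ = C / λ = 2.76×10^8 / 2.74 = 1.01×10^8 s.
Fraction reached: 1 − e^(−t/τ) = 0.67 ⇒ t = −τ ln(1 − 0.67) = τ × 1.11.
t = 1.12×10^8 s = 3.54 years.

3.5 years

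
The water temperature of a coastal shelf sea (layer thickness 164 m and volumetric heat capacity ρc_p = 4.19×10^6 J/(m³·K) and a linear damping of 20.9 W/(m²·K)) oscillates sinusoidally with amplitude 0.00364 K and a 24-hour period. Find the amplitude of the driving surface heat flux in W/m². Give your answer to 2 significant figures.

Areal heat capacity C = ρc_p × D = 4.19×10^6 × 164 = 6.87×10^8 J m⁻² K⁻¹.
ω = 2π / 86400 s = 7.27×10^-5 s⁻¹.
√((Cω)² + λ²) = √((50000)² + 20.9²) = 50000 W/(m²·K).
F₀ = A × √((Cω)²+λ²) = 0.00364 × 50000 = 182 W/m².

180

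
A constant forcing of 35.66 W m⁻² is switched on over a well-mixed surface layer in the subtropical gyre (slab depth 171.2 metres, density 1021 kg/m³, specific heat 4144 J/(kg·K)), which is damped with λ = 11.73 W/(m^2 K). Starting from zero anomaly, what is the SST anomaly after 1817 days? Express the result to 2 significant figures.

2.8 K

Areal heat capacity C = ρ c_p D = 1021 × 4144 × 171.2 = 7.24×10^8 J/(m^2 K).
τ = C / λ = 7.24×10^8 / 11.73 = 6.18×10^7 s.
Equilibrium anomaly ΔT_eq = F / λ = 35.66 / 11.73 = 3.04 K.
t = 1817 days = 1.57×10^8 s, so t/τ = 2.54.
ΔT(t) = ΔT_eq (1 − e^(−t/τ)) = 3.04 × (1 − e^−2.54) = 2.80 K.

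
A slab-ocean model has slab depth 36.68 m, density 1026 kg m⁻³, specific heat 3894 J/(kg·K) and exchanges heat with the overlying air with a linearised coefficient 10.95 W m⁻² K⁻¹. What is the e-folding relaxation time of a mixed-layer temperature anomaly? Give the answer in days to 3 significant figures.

Areal heat capacity C = ρ c_p D = 1026 × 3894 × 36.68 = 1.47×10^8 J m⁻² K⁻¹.
Relaxation time τ = C / λ = 1.47×10^8 / 10.95 = 1.34×10^7 s.
In days: 1.34×10^7 s / (86400 s/day) = 155 days.

155 days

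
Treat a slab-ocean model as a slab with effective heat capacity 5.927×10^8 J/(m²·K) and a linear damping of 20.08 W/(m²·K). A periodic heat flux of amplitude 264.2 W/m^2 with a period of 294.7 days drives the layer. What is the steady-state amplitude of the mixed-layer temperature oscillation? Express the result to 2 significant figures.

1.8 K

Areal heat capacity C = 5.927×10^8 J/(m²·K) (given).
Angular frequency ω = 2π / T = 2π / 2.55×10^7 s = 2.47×10^-7 s⁻¹.
√((Cω)² + λ²) = √((146)² + 20.08²) = 148 W/(m²·K).
Amplitude A = F₀ / √((Cω)²+λ²) = 264.2 / 148 = 1.79 K.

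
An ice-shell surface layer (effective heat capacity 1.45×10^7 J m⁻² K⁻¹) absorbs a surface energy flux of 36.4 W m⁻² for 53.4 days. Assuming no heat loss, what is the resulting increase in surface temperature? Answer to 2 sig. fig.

12 K

Areal heat capacity C = 1.45×10^7 J m⁻² K⁻¹ (given).
Net heat input Q = F Δt = 36.4 × (53.4 days × 86400 s/day) = 1.68×10^8 J/m².
ΔT = Q / C = 1.68×10^8 / 1.45×10^7 = 11.6 K.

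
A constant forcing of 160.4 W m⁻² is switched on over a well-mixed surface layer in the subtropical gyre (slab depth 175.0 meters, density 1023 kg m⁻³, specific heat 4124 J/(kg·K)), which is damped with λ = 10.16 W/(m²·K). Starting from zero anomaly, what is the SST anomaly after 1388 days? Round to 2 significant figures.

Areal heat capacity C = ρ c_p D = 1023 × 4124 × 175.0 = 7.38×10^8 J/(m^2 K).
τ = C / λ = 7.38×10^8 / 10.16 = 7.27×10^7 s.
Equilibrium anomaly ΔT_eq = F / λ = 160.4 / 10.16 = 15.8 K.
t = 1388 days = 1.20×10^8 s, so t/τ = 1.65.
ΔT(t) = ΔT_eq (1 − e^(−t/τ)) = 15.8 × (1 − e^−1.65) = 12.8 K.

13 K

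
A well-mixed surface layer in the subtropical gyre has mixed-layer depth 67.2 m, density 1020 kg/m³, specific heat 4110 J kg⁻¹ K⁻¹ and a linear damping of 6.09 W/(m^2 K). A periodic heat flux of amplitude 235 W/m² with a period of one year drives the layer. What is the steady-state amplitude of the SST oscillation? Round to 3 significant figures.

Areal heat capacity C = ρ c_p D = 1020 × 4110 × 67.2 = 2.82×10^8 J/(m^2 K).
Angular frequency ω = 2π / T = 2π / 3.15×10^7 s = 1.99×10^-7 s⁻¹.
√((Cω)² + λ²) = √((56.1)² + 6.09²) = 56.5 W/(m²·K).
Amplitude A = F₀ / √((Cω)²+λ²) = 235 / 56.5 = 4.16 K.

4.16 K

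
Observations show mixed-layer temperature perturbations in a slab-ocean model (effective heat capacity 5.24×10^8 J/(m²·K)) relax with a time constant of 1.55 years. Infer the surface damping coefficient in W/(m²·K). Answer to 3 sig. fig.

10.7

Areal heat capacity C = 5.24×10^8 J/(m²·K) (given).
τ = 1.55 years = 4.89×10^7 s.
λ = C / τ = 5.24×10^8 / 4.89×10^7 = 10.7 W/(m²·K).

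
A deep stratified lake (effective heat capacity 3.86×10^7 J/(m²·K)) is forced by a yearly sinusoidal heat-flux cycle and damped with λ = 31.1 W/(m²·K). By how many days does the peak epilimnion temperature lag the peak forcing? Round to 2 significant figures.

Areal heat capacity C = 3.86×10^7 J/(m²·K) (given).
ω = 2π / 3.15×10^7 s = 1.99×10^-7 s⁻¹.
Phase lag φ = arctan(Cω/λ) = arctan(7.69/31.1) = 0.242 rad.
Time lag = φ / ω = 0.242 / 1.99×10^-7 = 1.22×10^6 s = 14.1 days.

14 days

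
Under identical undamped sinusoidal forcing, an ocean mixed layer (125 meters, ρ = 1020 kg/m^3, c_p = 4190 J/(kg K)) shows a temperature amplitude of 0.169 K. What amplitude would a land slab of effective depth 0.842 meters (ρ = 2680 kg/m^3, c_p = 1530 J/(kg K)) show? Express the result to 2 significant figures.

26 K

C_ocean = 5.34×10^8 J/(m²·K); C_land = 3.45×10^6 J/(m²·K).
A ∝ 1/C ⇒ A_land = A_ocean × C_ocean/C_land = 0.169 × 155 = 26.2 K.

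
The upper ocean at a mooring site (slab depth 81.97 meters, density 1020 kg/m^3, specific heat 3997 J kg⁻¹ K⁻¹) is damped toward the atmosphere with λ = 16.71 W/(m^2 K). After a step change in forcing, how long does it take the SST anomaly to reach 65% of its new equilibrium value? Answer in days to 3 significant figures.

243 days

Areal heat capacity C = ρ c_p D = 1020 × 3997 × 81.97 = 3.34×10^8 J/(m^2 K).
τ = C / λ = 3.34×10^8 / 16.71 = 2.00×10^7 s.
Fraction reached: 1 − e^(−t/τ) = 0.65 ⇒ t = −τ ln(1 − 0.65) = τ × 1.05.
t = 2.10×10^7 s = 243 days.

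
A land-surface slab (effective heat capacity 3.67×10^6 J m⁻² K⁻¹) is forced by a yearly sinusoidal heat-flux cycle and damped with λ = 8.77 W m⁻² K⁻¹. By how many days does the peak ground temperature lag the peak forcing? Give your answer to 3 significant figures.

Areal heat capacity C = 3.67×10^6 J m⁻² K⁻¹ (given).
ω = 2π / 3.15×10^7 s = 1.99×10^-7 s⁻¹.
Phase lag φ = arctan(Cω/λ) = arctan(0.731/8.77) = 0.0832 rad.
Time lag = φ / ω = 0.0832 / 1.99×10^-7 = 4.18×10^5 s = 4.83 days.

4.83 days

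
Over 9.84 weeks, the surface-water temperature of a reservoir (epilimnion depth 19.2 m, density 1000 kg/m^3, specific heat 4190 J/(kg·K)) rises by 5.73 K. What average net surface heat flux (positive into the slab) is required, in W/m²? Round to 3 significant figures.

Areal heat capacity C = ρ c_p D = 1000 × 4190 × 19.2 = 8.04×10^7 J m⁻² K⁻¹.
Required heat per unit area: Q = C ΔT = 8.04×10^7 × 5.73 = 4.61×10^8 J/m².
Flux F = Q / Δt = 4.61×10^8 / 5.95×10^6 s = 77.5 W/m².

77.5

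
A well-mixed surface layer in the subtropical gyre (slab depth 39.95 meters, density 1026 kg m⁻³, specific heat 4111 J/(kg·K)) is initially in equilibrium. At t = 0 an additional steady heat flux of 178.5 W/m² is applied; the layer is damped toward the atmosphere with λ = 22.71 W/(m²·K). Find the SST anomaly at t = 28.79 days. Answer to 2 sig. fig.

2.2 K

Areal heat capacity C = ρ c_p D = 1026 × 4111 × 39.95 = 1.69×10^8 J/(m²·K).
τ = C / λ = 1.69×10^8 / 22.71 = 7.42×10^6 s.
Equilibrium anomaly ΔT_eq = F / λ = 178.5 / 22.71 = 7.86 K.
t = 28.79 days = 2.49×10^6 s, so t/τ = 0.335.
ΔT(t) = ΔT_eq (1 − e^(−t/τ)) = 7.86 × (1 − e^−0.335) = 2.24 K.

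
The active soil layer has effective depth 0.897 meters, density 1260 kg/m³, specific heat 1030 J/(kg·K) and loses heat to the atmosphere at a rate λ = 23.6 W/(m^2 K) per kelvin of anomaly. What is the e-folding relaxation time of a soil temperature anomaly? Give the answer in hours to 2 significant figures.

14 hours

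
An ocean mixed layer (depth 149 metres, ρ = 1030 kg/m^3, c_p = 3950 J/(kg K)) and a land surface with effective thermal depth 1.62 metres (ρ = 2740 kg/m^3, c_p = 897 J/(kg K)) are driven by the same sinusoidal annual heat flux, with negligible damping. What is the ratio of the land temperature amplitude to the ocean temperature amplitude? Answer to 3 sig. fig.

152

C_ocean = 1030 × 3950 × 149 = 6.06×10^8 J/(m²·K).
C_land = 2740 × 897 × 1.62 = 3.98×10^6 J/(m²·K).
Undamped amplitude ∝ 1/C, so A_land/A_ocean = C_ocean/C_land = 152.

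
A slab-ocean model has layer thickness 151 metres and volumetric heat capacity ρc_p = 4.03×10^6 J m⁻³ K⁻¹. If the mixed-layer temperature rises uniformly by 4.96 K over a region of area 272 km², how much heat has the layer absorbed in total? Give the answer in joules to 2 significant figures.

Areal heat capacity C = ρc_p × D = 4.03×10^6 × 151 = 6.09×10^8 J/(m^2 K).
Heat per unit area: q = C ΔT = 6.09×10^8 × 4.96 = 3.02×10^9 J/m².
Total heat: Q = q × A = 3.02×10^9 × (272 × 10⁶ m²) = 8.21×10^17 J.

8.2×10^17 J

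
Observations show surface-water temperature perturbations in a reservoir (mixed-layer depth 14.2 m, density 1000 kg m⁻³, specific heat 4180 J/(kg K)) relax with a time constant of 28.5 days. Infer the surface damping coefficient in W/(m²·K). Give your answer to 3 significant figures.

24.1

Areal heat capacity C = ρ c_p D = 1000 × 4180 × 14.2 = 5.94×10^7 J/(m²·K).
τ = 28.5 days = 2.46×10^6 s.
λ = C / τ = 5.94×10^7 / 2.46×10^6 = 24.1 W/(m²·K).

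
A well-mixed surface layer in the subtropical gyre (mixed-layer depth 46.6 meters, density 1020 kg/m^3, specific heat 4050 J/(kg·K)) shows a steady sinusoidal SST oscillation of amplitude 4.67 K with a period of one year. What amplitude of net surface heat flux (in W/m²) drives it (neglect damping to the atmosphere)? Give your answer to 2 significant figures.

180

Areal heat capacity C = ρ c_p D = 1020 × 4050 × 46.6 = 1.93×10^8 J/(m²·K).
ω = 2π / 3.15×10^7 s = 1.99×10^-7 s⁻¹.
Cω = 1.93×10^8 × 1.99×10^-7 = 38.4 W/(m²·K).
F₀ = A × Cω = 4.67 × 38.4 = 179 W/m².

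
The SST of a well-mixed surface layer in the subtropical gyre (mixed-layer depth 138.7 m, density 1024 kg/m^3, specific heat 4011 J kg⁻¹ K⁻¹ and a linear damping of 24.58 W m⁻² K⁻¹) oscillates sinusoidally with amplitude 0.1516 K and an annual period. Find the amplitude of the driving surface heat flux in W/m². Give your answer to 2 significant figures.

Areal heat capacity C = ρ c_p D = 1024 × 4011 × 138.7 = 5.70×10^8 J m⁻² K⁻¹.
ω = 2π / 3.15×10^7 s = 1.99×10^-7 s⁻¹.
√((Cω)² + λ²) = √((114)² + 24.58²) = 116 W/(m²·K).
F₀ = A × √((Cω)²+λ²) = 0.1516 × 116 = 17.6 W/m².

18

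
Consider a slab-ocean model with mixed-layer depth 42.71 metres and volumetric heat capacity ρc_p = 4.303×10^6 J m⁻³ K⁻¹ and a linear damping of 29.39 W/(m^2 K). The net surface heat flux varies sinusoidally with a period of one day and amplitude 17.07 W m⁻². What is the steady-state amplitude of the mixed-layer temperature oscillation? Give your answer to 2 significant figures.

Areal heat capacity C = ρc_p × D = 4.303×10^6 × 42.71 = 1.84×10^8 J m⁻² K⁻¹.
Angular frequency ω = 2π / T = 2π / 86400 s = 7.27×10^-5 s⁻¹.
√((Cω)² + λ²) = √((13400)² + 29.39²) = 13400 W/(m²·K).
Amplitude A = F₀ / √((Cω)²+λ²) = 17.07 / 13400 = 0.00128 K.

0.0013 K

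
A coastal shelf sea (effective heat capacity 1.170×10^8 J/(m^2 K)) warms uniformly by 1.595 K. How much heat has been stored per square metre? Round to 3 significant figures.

1.87×10^8

Areal heat capacity C = 1.170×10^8 J/(m^2 K) (given).
ΔQ = C ΔT = 1.17×10^8 × 1.595 = 1.87×10^8 J/m².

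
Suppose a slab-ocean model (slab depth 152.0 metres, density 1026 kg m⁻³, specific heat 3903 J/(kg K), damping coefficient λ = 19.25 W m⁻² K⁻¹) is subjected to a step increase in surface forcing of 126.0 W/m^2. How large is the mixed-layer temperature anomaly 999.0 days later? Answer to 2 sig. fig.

Areal heat capacity C = ρ c_p D = 1026 × 3903 × 152.0 = 6.09×10^8 J/(m²·K).
τ = C / λ = 6.09×10^8 / 19.25 = 3.16×10^7 s.
Equilibrium anomaly ΔT_eq = F / λ = 126.0 / 19.25 = 6.55 K.
t = 999.0 days = 8.63×10^7 s, so t/τ = 2.73.
ΔT(t) = ΔT_eq (1 − e^(−t/τ)) = 6.55 × (1 − e^−2.73) = 6.12 K.

6.1 K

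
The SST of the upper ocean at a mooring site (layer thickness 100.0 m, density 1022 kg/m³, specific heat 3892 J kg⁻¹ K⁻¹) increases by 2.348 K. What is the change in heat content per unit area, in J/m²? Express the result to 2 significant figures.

Areal heat capacity C = ρ c_p D = 1022 × 3892 × 100.0 = 3.98×10^8 J m⁻² K⁻¹.
ΔQ = C ΔT = 3.98×10^8 × 2.348 = 9.34×10^8 J/m².

9.3×10^8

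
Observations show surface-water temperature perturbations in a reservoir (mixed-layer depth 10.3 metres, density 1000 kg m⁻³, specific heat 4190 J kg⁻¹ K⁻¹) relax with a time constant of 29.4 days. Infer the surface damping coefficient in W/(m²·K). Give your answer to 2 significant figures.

17

Areal heat capacity C = ρ c_p D = 1000 × 4190 × 10.3 = 4.32×10^7 J/(m²·K).
τ = 29.4 days = 2.54×10^6 s.
λ = C / τ = 4.32×10^7 / 2.54×10^6 = 17.0 W/(m²·K).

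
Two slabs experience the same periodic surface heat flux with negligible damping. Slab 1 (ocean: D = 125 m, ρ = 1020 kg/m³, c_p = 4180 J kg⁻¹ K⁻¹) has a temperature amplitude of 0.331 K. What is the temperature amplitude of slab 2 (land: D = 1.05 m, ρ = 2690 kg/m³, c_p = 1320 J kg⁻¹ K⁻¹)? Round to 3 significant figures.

C_ocean = 5.33×10^8 J/(m²·K); C_land = 3.73×10^6 J/(m²·K).
A ∝ 1/C ⇒ A_land = A_ocean × C_ocean/C_land = 0.331 × 143 = 47.3 K.

47.3 K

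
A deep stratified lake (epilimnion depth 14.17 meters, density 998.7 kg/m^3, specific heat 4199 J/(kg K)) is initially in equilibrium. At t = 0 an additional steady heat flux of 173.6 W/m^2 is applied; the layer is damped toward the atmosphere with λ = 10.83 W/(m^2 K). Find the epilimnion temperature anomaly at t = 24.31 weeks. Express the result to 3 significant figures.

Areal heat capacity C = ρ c_p D = 998.7 × 4199 × 14.17 = 5.94×10^7 J/(m^2 K).
τ = C / λ = 5.94×10^7 / 10.83 = 5.49×10^6 s.
Equilibrium anomaly ΔT_eq = F / λ = 173.6 / 10.83 = 16.0 K.
t = 24.31 weeks = 1.47×10^7 s, so t/τ = 2.68.
ΔT(t) = ΔT_eq (1 − e^(−t/τ)) = 16.0 × (1 − e^−2.68) = 14.9 K.

14.9 K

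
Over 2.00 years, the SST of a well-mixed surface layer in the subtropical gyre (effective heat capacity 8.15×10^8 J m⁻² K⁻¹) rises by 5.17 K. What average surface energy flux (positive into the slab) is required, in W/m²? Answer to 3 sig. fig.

66.8

Areal heat capacity C = 8.15×10^8 J m⁻² K⁻¹ (given).
Required heat per unit area: Q = C ΔT = 8.15×10^8 × 5.17 = 4.21×10^9 J/m².
Flux F = Q / Δt = 4.21×10^9 / 6.31×10^7 s = 66.8 W/m².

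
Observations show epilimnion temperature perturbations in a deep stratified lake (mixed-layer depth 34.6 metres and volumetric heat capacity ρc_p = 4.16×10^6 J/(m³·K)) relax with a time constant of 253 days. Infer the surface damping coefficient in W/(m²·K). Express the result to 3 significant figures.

6.58

Areal heat capacity C = ρc_p × D = 4.16×10^6 × 34.6 = 1.44×10^8 J/(m^2 K).
τ = 253 days = 2.19×10^7 s.
λ = C / τ = 1.44×10^8 / 2.19×10^7 = 6.58 W/(m²·K).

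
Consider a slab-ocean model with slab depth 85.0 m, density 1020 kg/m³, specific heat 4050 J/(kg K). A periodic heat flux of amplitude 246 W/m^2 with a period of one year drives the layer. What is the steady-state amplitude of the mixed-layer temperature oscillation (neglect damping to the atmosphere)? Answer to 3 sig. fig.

Areal heat capacity C = ρ c_p D = 1020 × 4050 × 85.0 = 3.51×10^8 J/(m^2 K).
Angular frequency ω = 2π / T = 2π / 3.15×10^7 s = 1.99×10^-7 s⁻¹.
Cω = 3.51×10^8 × 1.99×10^-7 = 70.0 W/(m²·K).
Amplitude A = F₀ / (Cω) = 246 / 70.0 = 3.52 K.

3.52 K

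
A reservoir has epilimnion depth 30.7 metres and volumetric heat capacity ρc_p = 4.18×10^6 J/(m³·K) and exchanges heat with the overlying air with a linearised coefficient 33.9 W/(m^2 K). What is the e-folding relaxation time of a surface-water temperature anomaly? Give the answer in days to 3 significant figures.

Areal heat capacity C = ρc_p × D = 4.18×10^6 × 30.7 = 1.28×10^8 J/(m^2 K).
Relaxation time τ = C / λ = 1.28×10^8 / 33.9 = 3.79×10^6 s.
In days: 3.79×10^6 s / (86400 s/day) = 43.8 days.

43.8 days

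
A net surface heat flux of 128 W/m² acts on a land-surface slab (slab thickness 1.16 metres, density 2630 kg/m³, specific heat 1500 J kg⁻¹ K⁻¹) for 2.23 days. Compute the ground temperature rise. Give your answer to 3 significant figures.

Areal heat capacity C = ρ c_p D = 2630 × 1500 × 1.16 = 4.58×10^6 J/(m^2 K).
Net heat input Q = F Δt = 128 × (2.23 days × 86400 s/day) = 2.47×10^7 J/m².
ΔT = Q / C = 2.47×10^7 / 4.58×10^6 = 5.39 K.

5.39 K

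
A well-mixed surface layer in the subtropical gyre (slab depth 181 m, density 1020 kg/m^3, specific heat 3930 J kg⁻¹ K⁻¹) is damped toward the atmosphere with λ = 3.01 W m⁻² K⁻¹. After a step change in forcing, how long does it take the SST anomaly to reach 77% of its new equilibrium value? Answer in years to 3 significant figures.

11.2 years

Areal heat capacity C = ρ c_p D = 1020 × 3930 × 181 = 7.26×10^8 J/(m²·K).
τ = C / λ = 7.26×10^8 / 3.01 = 2.41×10^8 s.
Fraction reached: 1 − e^(−t/τ) = 0.77 ⇒ t = −τ ln(1 − 0.77) = τ × 1.47.
t = 3.54×10^8 s = 11.2 years.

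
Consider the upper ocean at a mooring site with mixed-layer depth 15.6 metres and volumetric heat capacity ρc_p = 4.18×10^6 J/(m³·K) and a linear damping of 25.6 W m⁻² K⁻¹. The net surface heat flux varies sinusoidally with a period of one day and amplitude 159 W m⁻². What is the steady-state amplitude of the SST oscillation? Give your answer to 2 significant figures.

0.034 K

Areal heat capacity C = ρc_p × D = 4.18×10^6 × 15.6 = 6.52×10^7 J/(m^2 K).
Angular frequency ω = 2π / T = 2π / 86400 s = 7.27×10^-5 s⁻¹.
√((Cω)² + λ²) = √((4740)² + 25.6²) = 4740 W/(m²·K).
Amplitude A = F₀ / √((Cω)²+λ²) = 159 / 4740 = 0.0335 K.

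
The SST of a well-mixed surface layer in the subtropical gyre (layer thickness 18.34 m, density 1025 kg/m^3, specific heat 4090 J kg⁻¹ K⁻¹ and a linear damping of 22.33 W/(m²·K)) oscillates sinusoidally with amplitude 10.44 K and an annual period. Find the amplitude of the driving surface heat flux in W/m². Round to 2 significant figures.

280

Areal heat capacity C = ρ c_p D = 1025 × 4090 × 18.34 = 7.69×10^7 J m⁻² K⁻¹.
ω = 2π / 3.15×10^7 s = 1.99×10^-7 s⁻¹.
√((Cω)² + λ²) = √((15.3)² + 22.33²) = 27.1 W/(m²·K).
F₀ = A × √((Cω)²+λ²) = 10.44 × 27.1 = 283 W/m².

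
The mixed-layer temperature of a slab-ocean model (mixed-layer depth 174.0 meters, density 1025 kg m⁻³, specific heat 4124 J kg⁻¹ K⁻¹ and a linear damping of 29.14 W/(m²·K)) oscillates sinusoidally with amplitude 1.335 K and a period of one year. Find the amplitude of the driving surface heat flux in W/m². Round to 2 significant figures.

200

Areal heat capacity C = ρ c_p D = 1025 × 4124 × 174.0 = 7.36×10^8 J/(m²·K).
ω = 2π / 3.15×10^7 s = 1.99×10^-7 s⁻¹.
√((Cω)² + λ²) = √((147)² + 29.14²) = 149 W/(m²·K).
F₀ = A × √((Cω)²+λ²) = 1.335 × 149 = 199 W/m².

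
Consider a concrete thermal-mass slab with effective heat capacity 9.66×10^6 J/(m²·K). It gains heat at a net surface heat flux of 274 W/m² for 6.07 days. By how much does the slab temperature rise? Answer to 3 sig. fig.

Areal heat capacity C = 9.66×10^6 J/(m²·K) (given).
Net heat input Q = F Δt = 274 × (6.07 days × 86400 s/day) = 1.44×10^8 J/m².
ΔT = Q / C = 1.44×10^8 / 9.66×10^6 = 14.9 K.

14.9 K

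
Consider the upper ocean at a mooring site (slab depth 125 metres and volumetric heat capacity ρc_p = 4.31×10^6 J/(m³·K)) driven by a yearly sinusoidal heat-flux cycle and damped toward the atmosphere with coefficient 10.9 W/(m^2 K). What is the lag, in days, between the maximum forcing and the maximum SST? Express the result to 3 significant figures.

85.4 days

Areal heat capacity C = ρc_p × D = 4.31×10^6 × 125 = 5.39×10^8 J/(m²·K).
ω = 2π / 3.15×10^7 s = 1.99×10^-7 s⁻¹.
Phase lag φ = arctan(Cω/λ) = arctan(107/10.9) = 1.47 rad.
Time lag = φ / ω = 1.47 / 1.99×10^-7 = 7.38×10^6 s = 85.4 days.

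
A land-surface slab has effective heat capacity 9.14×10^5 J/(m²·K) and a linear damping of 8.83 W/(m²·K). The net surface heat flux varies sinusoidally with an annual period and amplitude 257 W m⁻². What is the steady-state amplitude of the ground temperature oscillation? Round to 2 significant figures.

29 K

Areal heat capacity C = 9.14×10^5 J/(m²·K) (given).
Angular frequency ω = 2π / T = 2π / 3.15×10^7 s = 1.99×10^-7 s⁻¹.
√((Cω)² + λ²) = √((0.182)² + 8.83²) = 8.83 W/(m²·K).
Amplitude A = F₀ / √((Cω)²+λ²) = 257 / 8.83 = 29.1 K.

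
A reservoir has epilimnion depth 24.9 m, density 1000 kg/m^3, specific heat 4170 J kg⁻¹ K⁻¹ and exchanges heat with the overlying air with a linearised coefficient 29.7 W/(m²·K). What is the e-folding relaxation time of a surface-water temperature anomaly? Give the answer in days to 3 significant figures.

40.5 days

Areal heat capacity C = ρ c_p D = 1000 × 4170 × 24.9 = 1.04×10^8 J/(m²·K).
Relaxation time τ = C / λ = 1.04×10^8 / 29.7 = 3.50×10^6 s.
In days: 3.50×10^6 s / (86400 s/day) = 40.5 days.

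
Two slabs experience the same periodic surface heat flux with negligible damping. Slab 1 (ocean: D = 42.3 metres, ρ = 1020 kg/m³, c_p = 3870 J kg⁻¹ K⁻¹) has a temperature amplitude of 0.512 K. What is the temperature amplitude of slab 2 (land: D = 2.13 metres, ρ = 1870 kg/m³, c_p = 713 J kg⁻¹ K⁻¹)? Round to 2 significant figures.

30 K

C_ocean = 1.67×10^8 J/(m²·K); C_land = 2.84×10^6 J/(m²·K).
A ∝ 1/C ⇒ A_land = A_ocean × C_ocean/C_land = 0.512 × 58.8 = 30.1 K.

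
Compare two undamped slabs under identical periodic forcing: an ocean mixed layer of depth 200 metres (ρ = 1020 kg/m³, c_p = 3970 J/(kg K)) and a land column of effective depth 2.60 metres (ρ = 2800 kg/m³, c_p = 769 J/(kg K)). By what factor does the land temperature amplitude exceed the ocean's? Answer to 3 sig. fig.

145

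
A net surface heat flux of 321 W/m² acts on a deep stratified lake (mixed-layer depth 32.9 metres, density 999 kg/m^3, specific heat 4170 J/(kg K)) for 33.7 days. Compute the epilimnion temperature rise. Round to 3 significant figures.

6.82 K

Areal heat capacity C = ρ c_p D = 999 × 4170 × 32.9 = 1.37×10^8 J/(m²·K).
Net heat input Q = F Δt = 321 × (33.7 days × 86400 s/day) = 9.35×10^8 J/m².
ΔT = Q / C = 9.35×10^8 / 1.37×10^8 = 6.82 K.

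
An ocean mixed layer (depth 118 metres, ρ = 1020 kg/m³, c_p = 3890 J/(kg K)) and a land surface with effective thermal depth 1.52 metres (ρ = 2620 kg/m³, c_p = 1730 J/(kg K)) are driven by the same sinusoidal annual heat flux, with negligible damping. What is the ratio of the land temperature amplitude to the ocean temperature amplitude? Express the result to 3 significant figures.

68.0

C_ocean = 1020 × 3890 × 118 = 4.68×10^8 J/(m²·K).
C_land = 2620 × 1730 × 1.52 = 6.89×10^6 J/(m²·K).
Undamped amplitude ∝ 1/C, so A_land/A_ocean = C_ocean/C_land = 68.0.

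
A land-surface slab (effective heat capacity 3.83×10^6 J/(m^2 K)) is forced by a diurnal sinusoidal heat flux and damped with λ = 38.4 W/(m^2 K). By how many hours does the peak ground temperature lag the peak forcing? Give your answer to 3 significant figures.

5.48 hours

Areal heat capacity C = 3.83×10^6 J/(m^2 K) (given).
ω = 2π / 86400 s = 7.27×10^-5 s⁻¹.
Phase lag φ = arctan(Cω/λ) = arctan(279/38.4) = 1.43 rad.
Time lag = φ / ω = 1.43 / 7.27×10^-5 = 19700 s = 5.48 hours.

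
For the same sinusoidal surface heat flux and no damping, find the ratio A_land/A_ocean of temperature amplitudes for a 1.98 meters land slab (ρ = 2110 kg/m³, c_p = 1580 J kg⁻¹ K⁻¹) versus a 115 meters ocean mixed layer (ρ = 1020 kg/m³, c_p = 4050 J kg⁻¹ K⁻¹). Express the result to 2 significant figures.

C_ocean = 1020 × 4050 × 115 = 4.75×10^8 J/(m²·K).
C_land = 2110 × 1580 × 1.98 = 6.60×10^6 J/(m²·K).
Undamped amplitude ∝ 1/C, so A_land/A_ocean = C_ocean/C_land = 72.0.

72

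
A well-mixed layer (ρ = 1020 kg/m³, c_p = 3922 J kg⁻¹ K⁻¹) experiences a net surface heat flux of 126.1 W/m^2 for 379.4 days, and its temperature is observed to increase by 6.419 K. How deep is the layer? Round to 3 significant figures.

Heat input Q = F Δt = 126.1 × 3.28×10^7 s = 4.13×10^9 J/m².
Required areal heat capacity C = Q / ΔT = 6.44×10^8 J/(m²·K).
Depth D = C / (ρ c_p) = 6.44×10^8 / (1020 × 3922) = 161 m.

161 m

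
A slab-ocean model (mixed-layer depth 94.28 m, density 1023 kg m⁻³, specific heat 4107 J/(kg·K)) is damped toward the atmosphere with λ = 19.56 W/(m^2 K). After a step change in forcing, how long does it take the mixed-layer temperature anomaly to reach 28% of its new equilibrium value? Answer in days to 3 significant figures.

77.0 days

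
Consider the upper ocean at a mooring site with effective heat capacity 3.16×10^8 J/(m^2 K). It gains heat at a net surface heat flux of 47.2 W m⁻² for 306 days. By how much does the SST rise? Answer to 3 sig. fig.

Areal heat capacity C = 3.16×10^8 J/(m^2 K) (given).
Net heat input Q = F Δt = 47.2 × (306 days × 86400 s/day) = 1.25×10^9 J/m².
ΔT = Q / C = 1.25×10^9 / 3.16×10^8 = 3.95 K.

3.95 K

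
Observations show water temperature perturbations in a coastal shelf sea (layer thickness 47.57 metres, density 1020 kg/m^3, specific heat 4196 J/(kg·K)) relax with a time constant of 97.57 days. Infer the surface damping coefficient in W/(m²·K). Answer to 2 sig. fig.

24

Areal heat capacity C = ρ c_p D = 1020 × 4196 × 47.57 = 2.04×10^8 J/(m²·K).
τ = 97.57 days = 8.43×10^6 s.
λ = C / τ = 2.04×10^8 / 8.43×10^6 = 24.2 W/(m²·K).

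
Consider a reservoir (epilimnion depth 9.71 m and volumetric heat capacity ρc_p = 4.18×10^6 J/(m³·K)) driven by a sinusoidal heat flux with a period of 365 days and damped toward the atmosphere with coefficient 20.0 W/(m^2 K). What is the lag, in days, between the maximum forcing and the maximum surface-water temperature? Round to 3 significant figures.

Areal heat capacity C = ρc_p × D = 4.18×10^6 × 9.71 = 4.06×10^7 J/(m²·K).
ω = 2π / 3.15×10^7 s = 1.99×10^-7 s⁻¹.
Phase lag φ = arctan(Cω/λ) = arctan(8.09/20.0) = 0.384 rad.
Time lag = φ / ω = 0.384 / 1.99×10^-7 = 1.93×10^6 s = 22.3 days.

22.3 days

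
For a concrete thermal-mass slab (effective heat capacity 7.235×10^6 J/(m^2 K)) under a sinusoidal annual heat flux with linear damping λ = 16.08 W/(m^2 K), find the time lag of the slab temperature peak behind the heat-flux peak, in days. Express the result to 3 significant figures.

5.19 days

Areal heat capacity C = 7.235×10^6 J/(m^2 K) (given).
ω = 2π / 3.15×10^7 s = 1.99×10^-7 s⁻¹.
Phase lag φ = arctan(Cω/λ) = arctan(1.44/16.08) = 0.0894 rad.
Time lag = φ / ω = 0.0894 / 1.99×10^-7 = 4.49×10^5 s = 5.19 days.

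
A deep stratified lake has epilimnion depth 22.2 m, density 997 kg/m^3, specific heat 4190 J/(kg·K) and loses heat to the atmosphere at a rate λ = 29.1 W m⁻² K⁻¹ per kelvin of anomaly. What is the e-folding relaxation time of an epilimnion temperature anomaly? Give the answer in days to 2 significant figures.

37 days

Areal heat capacity C = ρ c_p D = 997 × 4190 × 22.2 = 9.27×10^7 J m⁻² K⁻¹.
Relaxation time τ = C / λ = 9.27×10^7 / 29.1 = 3.19×10^6 s.
In days: 3.19×10^6 s / (86400 s/day) = 36.9 days.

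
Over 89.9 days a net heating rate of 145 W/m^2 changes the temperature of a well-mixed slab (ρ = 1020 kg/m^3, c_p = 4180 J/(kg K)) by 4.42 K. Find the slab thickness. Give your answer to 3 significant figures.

59.8 m

Heat input Q = F Δt = 145 × 7.77×10^6 s = 1.13×10^9 J/m².
Required areal heat capacity C = Q / ΔT = 2.55×10^8 J/(m²·K).
Depth D = C / (ρ c_p) = 2.55×10^8 / (1020 × 4180) = 59.8 m.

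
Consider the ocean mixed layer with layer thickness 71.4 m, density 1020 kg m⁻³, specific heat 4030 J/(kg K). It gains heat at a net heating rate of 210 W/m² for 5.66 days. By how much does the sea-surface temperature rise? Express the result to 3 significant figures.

Areal heat capacity C = ρ c_p D = 1020 × 4030 × 71.4 = 2.93×10^8 J/(m²·K).
Net heat input Q = F Δt = 210 × (5.66 days × 86400 s/day) = 1.03×10^8 J/m².
ΔT = Q / C = 1.03×10^8 / 2.93×10^8 = 0.350 K.

0.350 K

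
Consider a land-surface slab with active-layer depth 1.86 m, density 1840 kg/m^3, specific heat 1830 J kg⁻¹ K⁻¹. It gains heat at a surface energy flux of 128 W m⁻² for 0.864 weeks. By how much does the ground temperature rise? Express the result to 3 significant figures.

10.7 K

Areal heat capacity C = ρ c_p D = 1840 × 1830 × 1.86 = 6.26×10^6 J/(m^2 K).
Net heat input Q = F Δt = 128 × (0.864 weeks × 6.048×10^5 s/week) = 6.69×10^7 J/m².
ΔT = Q / C = 6.69×10^7 / 6.26×10^6 = 10.7 K.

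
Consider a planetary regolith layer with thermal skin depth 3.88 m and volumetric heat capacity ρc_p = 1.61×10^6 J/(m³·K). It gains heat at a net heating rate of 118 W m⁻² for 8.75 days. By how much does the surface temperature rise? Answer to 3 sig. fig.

Areal heat capacity C = ρc_p × D = 1.61×10^6 × 3.88 = 6.25×10^6 J m⁻² K⁻¹.
Net heat input Q = F Δt = 118 × (8.75 days × 86400 s/day) = 8.92×10^7 J/m².
ΔT = Q / C = 8.92×10^7 / 6.25×10^6 = 14.3 K.

14.3 K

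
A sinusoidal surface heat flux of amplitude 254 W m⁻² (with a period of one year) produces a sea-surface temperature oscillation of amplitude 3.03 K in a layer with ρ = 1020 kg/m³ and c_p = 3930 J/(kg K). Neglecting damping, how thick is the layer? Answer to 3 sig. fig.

105 m

ω = 2π / 3.15×10^7 s = 1.99×10^-7 s⁻¹.
Required C = F₀ / (A ω) = 254 / (3.03 × 1.99×10^-7) = 4.21×10^8 J/(m²·K).
D = C / (ρ c_p) = 4.21×10^8 / (1020 × 3930) = 105 m.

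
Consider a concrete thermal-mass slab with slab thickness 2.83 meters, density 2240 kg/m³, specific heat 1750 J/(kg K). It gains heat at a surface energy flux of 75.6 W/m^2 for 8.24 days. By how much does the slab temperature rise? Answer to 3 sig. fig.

4.85 K

Areal heat capacity C = ρ c_p D = 2240 × 1750 × 2.83 = 1.11×10^7 J m⁻² K⁻¹.
Net heat input Q = F Δt = 75.6 × (8.24 days × 86400 s/day) = 5.38×10^7 J/m².
ΔT = Q / C = 5.38×10^7 / 1.11×10^7 = 4.85 K.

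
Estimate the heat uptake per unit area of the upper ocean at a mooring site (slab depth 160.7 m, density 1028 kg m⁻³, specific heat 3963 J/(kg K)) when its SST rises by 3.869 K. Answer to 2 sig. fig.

Areal heat capacity C = ρ c_p D = 1028 × 3963 × 160.7 = 6.55×10^8 J/(m^2 K).
ΔQ = C ΔT = 6.55×10^8 × 3.869 = 2.53×10^9 J/m².

2.5×10^9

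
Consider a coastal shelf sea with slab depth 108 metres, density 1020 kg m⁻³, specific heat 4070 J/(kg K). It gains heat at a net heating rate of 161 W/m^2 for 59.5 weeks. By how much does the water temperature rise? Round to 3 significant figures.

Areal heat capacity C = ρ c_p D = 1020 × 4070 × 108 = 4.48×10^8 J/(m^2 K).
Net heat input Q = F Δt = 161 × (59.5 weeks × 6.048×10^5 s/week) = 5.79×10^9 J/m².
ΔT = Q / C = 5.79×10^9 / 4.48×10^8 = 12.9 K.

12.9 K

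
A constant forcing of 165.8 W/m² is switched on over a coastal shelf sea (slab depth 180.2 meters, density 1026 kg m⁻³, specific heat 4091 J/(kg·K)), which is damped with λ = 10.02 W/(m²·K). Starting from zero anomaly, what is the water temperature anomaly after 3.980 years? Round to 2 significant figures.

13 K

Areal heat capacity C = ρ c_p D = 1026 × 4091 × 180.2 = 7.56×10^8 J/(m^2 K).
τ = C / λ = 7.56×10^8 / 10.02 = 7.55×10^7 s.
Equilibrium anomaly ΔT_eq = F / λ = 165.8 / 10.02 = 16.5 K.
t = 3.980 years = 1.26×10^8 s, so t/τ = 1.66.
ΔT(t) = ΔT_eq (1 − e^(−t/τ)) = 16.5 × (1 − e^−1.66) = 13.4 K.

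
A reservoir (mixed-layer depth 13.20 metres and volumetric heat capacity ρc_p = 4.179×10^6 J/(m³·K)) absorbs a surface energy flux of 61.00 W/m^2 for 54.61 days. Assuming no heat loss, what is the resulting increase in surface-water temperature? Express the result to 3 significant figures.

Areal heat capacity C = ρc_p × D = 4.179×10^6 × 13.20 = 5.52×10^7 J/(m^2 K).
Net heat input Q = F Δt = 61.00 × (54.61 days × 86400 s/day) = 2.88×10^8 J/m².
ΔT = Q / C = 2.88×10^8 / 5.52×10^7 = 5.22 K.

5.22 K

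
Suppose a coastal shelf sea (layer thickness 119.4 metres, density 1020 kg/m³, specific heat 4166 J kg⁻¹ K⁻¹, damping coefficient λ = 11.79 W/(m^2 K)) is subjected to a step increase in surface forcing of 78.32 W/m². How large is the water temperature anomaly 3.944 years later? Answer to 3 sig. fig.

Areal heat capacity C = ρ c_p D = 1020 × 4166 × 119.4 = 5.07×10^8 J/(m²·K).
τ = C / λ = 5.07×10^8 / 11.79 = 4.30×10^7 s.
Equilibrium anomaly ΔT_eq = F / λ = 78.32 / 11.79 = 6.64 K.
t = 3.944 years = 1.24×10^8 s, so t/τ = 2.89.
ΔT(t) = ΔT_eq (1 − e^(−t/τ)) = 6.64 × (1 − e^−2.89) = 6.27 K.

6.27 K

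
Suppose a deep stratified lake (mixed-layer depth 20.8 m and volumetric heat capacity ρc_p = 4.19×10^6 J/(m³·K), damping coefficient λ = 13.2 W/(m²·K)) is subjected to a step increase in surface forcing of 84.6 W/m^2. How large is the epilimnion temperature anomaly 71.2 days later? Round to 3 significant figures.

Areal heat capacity C = ρc_p × D = 4.19×10^6 × 20.8 = 8.72×10^7 J/(m^2 K).
τ = C / λ = 8.72×10^7 / 13.2 = 6.60×10^6 s.
Equilibrium anomaly ΔT_eq = F / λ = 84.6 / 13.2 = 6.41 K.
t = 71.2 days = 6.15×10^6 s, so t/τ = 0.932.
ΔT(t) = ΔT_eq (1 − e^(−t/τ)) = 6.41 × (1 − e^−0.932) = 3.88 K.

3.88 K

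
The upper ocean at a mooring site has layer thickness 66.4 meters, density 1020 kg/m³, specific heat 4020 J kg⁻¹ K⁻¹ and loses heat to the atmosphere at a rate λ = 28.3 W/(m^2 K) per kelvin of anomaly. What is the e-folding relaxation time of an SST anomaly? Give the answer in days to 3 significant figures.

111 days

Areal heat capacity C = ρ c_p D = 1020 × 4020 × 66.4 = 2.72×10^8 J/(m²·K).
Relaxation time τ = C / λ = 2.72×10^8 / 28.3 = 9.62×10^6 s.
In days: 9.62×10^6 s / (86400 s/day) = 111 days.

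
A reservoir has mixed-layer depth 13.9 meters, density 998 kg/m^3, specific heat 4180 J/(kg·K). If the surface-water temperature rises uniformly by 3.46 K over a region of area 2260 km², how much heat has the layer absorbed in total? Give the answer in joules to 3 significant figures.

Areal heat capacity C = ρ c_p D = 998 × 4180 × 13.9 = 5.80×10^7 J/(m^2 K).
Heat per unit area: q = C ΔT = 5.80×10^7 × 3.46 = 2.01×10^8 J/m².
Total heat: Q = q × A = 2.01×10^8 × (2260 × 10⁶ m²) = 4.53×10^17 J.

4.53×10^17 J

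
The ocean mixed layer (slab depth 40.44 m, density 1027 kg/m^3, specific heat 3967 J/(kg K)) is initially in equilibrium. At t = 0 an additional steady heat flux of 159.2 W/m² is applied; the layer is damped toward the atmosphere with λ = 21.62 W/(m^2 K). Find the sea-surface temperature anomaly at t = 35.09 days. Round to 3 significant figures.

Areal heat capacity C = ρ c_p D = 1027 × 3967 × 40.44 = 1.65×10^8 J m⁻² K⁻¹.
τ = C / λ = 1.65×10^8 / 21.62 = 7.62×10^6 s.
Equilibrium anomaly ΔT_eq = F / λ = 159.2 / 21.62 = 7.36 K.
t = 35.09 days = 3.03×10^6 s, so t/τ = 0.398.
ΔT(t) = ΔT_eq (1 − e^(−t/τ)) = 7.36 × (1 − e^−0.398) = 2.42 K.

2.42 K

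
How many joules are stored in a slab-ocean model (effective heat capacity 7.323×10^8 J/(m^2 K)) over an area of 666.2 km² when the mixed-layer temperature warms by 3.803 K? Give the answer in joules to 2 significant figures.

1.9×10^18 J

Areal heat capacity C = 7.323×10^8 J/(m^2 K) (given).
Heat per unit area: q = C ΔT = 7.32×10^8 × 3.803 = 2.78×10^9 J/m².
Total heat: Q = q × A = 2.78×10^9 × (666.2 × 10⁶ m²) = 1.86×10^18 J.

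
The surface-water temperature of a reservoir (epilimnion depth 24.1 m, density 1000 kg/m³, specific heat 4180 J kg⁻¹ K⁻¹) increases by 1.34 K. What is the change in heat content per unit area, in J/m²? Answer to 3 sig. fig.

Areal heat capacity C = ρ c_p D = 1000 × 4180 × 24.1 = 1.01×10^8 J/(m²·K).
ΔQ = C ΔT = 1.01×10^8 × 1.34 = 1.35×10^8 J/m².

1.35×10^8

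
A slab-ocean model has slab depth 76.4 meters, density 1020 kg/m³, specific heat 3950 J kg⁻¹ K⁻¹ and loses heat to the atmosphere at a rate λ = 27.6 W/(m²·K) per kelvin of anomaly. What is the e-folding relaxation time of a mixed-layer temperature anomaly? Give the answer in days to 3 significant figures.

129 days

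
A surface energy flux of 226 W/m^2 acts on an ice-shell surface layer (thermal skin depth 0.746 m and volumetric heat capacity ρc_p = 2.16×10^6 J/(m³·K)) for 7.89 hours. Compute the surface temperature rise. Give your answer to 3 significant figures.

3.98 K

Areal heat capacity C = ρc_p × D = 2.16×10^6 × 0.746 = 1.61×10^6 J/(m^2 K).
Net heat input Q = F Δt = 226 × (7.89 hours × 3600 s/hour) = 6.42×10^6 J/m².
ΔT = Q / C = 6.42×10^6 / 1.61×10^6 = 3.98 K.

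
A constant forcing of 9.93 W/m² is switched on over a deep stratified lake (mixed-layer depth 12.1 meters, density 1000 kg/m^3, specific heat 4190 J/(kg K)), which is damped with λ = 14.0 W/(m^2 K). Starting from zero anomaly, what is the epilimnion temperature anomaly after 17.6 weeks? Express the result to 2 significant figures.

Areal heat capacity C = ρ c_p D = 1000 × 4190 × 12.1 = 5.07×10^7 J m⁻² K⁻¹.
τ = C / λ = 5.07×10^7 / 14.0 = 3.62×10^6 s.
Equilibrium anomaly ΔT_eq = F / λ = 9.93 / 14.0 = 0.709 K.
t = 17.6 weeks = 1.06×10^7 s, so t/τ = 2.94.
ΔT(t) = ΔT_eq (1 − e^(−t/τ)) = 0.709 × (1 − e^−2.94) = 0.672 K.

0.67 K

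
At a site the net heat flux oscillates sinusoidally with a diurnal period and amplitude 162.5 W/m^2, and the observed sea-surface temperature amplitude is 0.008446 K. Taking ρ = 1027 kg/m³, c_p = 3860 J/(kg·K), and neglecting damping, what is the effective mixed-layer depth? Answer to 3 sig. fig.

ω = 2π / 86400 s = 7.27×10^-5 s⁻¹.
Required C = F₀ / (A ω) = 162.5 / (0.008446 × 7.27×10^-5) = 2.65×10^8 J/(m²·K).
D = C / (ρ c_p) = 2.65×10^8 / (1027 × 3860) = 66.7 m.

66.7 m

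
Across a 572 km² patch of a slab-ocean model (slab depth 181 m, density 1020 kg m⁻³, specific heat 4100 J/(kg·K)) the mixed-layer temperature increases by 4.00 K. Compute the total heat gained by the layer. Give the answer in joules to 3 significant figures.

1.73×10^18 J

Areal heat capacity C = ρ c_p D = 1020 × 4100 × 181 = 7.57×10^8 J/(m²·K).
Heat per unit area: q = C ΔT = 7.57×10^8 × 4.00 = 3.03×10^9 J/m².
Total heat: Q = q × A = 3.03×10^9 × (572 × 10⁶ m²) = 1.73×10^18 J.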